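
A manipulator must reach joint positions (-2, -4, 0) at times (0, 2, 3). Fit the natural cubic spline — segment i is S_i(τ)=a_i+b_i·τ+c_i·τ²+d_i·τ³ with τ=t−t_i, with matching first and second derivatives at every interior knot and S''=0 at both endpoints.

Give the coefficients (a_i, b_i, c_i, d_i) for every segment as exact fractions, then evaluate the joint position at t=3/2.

  seg 0: a=-2 b=-8/3 c=0 d=5/12
  seg 1: a=-4 b=7/3 c=5/2 d=-5/6
S(3/2) = -147/32

Δ: Δ0=-1, Δ1=4
row 1: diag=6, rhs=30; c'=1/6, d'=5
back: M1=5
M: M0=0, M1=5, M2=0
seg 0: a=-2, c=M0/2=0, d=(M1−M0)/(6·2)=5/12, b=Δ0−h0·(2M0+M1)/6=-8/3
seg 1: a=-4, c=M1/2=5/2, d=(M2−M1)/(6·1)=-5/6, b=Δ1−h1·(2M1+M2)/6=7/3
t_q=3/2 → seg 0, τ=3/2; S=-2+-8/3·τ+0·τ²+5/12·τ³=-147/32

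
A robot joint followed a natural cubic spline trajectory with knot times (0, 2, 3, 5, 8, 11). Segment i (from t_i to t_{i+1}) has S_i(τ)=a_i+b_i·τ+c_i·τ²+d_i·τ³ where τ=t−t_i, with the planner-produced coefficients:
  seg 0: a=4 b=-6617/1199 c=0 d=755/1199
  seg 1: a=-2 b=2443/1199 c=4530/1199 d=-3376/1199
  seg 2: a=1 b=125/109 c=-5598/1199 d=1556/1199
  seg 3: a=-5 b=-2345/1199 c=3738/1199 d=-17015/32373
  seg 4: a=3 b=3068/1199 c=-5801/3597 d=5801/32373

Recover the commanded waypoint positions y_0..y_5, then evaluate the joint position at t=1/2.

y_0 = S_0(0) = a_0 = 4
y_1 = S_1(0) = a_1 = -2
y_2 = S_2(0) = a_2 = 1
y_3 = S_3(0) = a_3 = -5
y_4 = S_4(0) = a_4 = 3
y_5 = S_4(3) = 1
t_q=1/2 is in segment 0 (τ=1/2); S_0(τ)=12655/9592

y_0=4 y_1=-2 y_2=1 y_3=-5 y_4=3 y_5=1
S(1/2) = 12655/9592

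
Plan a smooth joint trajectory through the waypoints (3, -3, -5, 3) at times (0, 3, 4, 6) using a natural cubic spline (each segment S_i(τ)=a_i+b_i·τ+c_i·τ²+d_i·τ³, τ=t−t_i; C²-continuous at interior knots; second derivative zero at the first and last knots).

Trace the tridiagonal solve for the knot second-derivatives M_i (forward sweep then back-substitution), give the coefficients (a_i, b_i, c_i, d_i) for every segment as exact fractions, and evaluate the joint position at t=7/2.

  seg 0: a=3 b=-76/47 c=0 d=-2/47
  seg 1: a=-3 b=-130/47 c=-18/47 d=54/47
  seg 2: a=-5 b=-4/47 c=144/47 d=-24/47
S(7/2) = -815/188

Δ: Δ0=-2, Δ1=-2, Δ2=4
row 1: diag=8, rhs=0; c'=1/8, d'=0
row 2: denom=6−1·1/8=47/8; d'=(36−1·0)/(47/8)=288/47
back: M2=288/47
back: M1=0−1/8·288/47=-36/47
M: M0=0, M1=-36/47, M2=288/47, M3=0
seg 0: a=3, c=M0/2=0, d=(M1−M0)/(6·3)=-2/47, b=Δ0−h0·(2M0+M1)/6=-76/47
seg 1: a=-3, c=M1/2=-18/47, d=(M2−M1)/(6·1)=54/47, b=Δ1−h1·(2M1+M2)/6=-130/47
seg 2: a=-5, c=M2/2=144/47, d=(M3−M2)/(6·2)=-24/47, b=Δ2−h2·(2M2+M3)/6=-4/47
t_q=7/2 → seg 1, τ=1/2; S=-3+-130/47·τ+-18/47·τ²+54/47·τ³=-815/188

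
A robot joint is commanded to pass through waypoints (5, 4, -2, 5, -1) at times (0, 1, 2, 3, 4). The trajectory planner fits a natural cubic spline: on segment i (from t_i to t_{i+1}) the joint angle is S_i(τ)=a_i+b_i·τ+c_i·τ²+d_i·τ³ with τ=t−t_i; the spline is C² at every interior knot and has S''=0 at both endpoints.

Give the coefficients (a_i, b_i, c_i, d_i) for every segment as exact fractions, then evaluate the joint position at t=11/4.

Δ: Δ0=-1, Δ1=-6, Δ2=7, Δ3=-6
row 1: diag=4, rhs=-30; c'=1/4, d'=-15/2
row 2: denom=4−1·1/4=15/4; d'=(78−1·-15/2)/(15/4)=114/5
row 3: denom=4−1·4/15=56/15; d'=(-78−1·114/5)/(56/15)=-27
back: M3=-27
back: M2=114/5−4/15·-27=30
back: M1=-15/2−1/4·30=-15
M: M0=0, M1=-15, M2=30, M3=-27, M4=0
seg 0: a=5, c=M0/2=0, d=(M1−M0)/(6·1)=-5/2, b=Δ0−h0·(2M0+M1)/6=3/2
seg 1: a=4, c=M1/2=-15/2, d=(M2−M1)/(6·1)=15/2, b=Δ1−h1·(2M1+M2)/6=-6
seg 2: a=-2, c=M2/2=15, d=(M3−M2)/(6·1)=-19/2, b=Δ2−h2·(2M2+M3)/6=3/2
seg 3: a=5, c=M3/2=-27/2, d=(M4−M3)/(6·1)=9/2, b=Δ3−h3·(2M3+M4)/6=3
t_q=11/4 → seg 2, τ=3/4; S=-2+3/2·τ+15·τ²+-19/2·τ³=455/128

  seg 0: a=5 b=3/2 c=0 d=-5/2
  seg 1: a=4 b=-6 c=-15/2 d=15/2
  seg 2: a=-2 b=3/2 c=15 d=-19/2
  seg 3: a=5 b=3 c=-27/2 d=9/2
S(11/4) = 455/128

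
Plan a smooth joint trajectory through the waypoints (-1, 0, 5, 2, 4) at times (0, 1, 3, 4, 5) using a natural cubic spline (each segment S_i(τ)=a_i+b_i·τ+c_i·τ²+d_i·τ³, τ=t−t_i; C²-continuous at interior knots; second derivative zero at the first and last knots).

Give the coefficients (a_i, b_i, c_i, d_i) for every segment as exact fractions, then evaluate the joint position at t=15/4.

  seg 0: a=-1 b=67/244 c=0 d=177/244
  seg 1: a=0 b=299/122 c=531/244 d=-525/488
  seg 2: a=5 b=-107/61 c=-261/61 d=185/61
  seg 3: a=2 b=-74/61 c=294/61 d=-98/61
S(15/4) = 9983/3904

Δ: Δ0=1, Δ1=5/2, Δ2=-3, Δ3=2
row 1: diag=6, rhs=9; c'=1/3, d'=3/2
row 2: denom=6−2·1/3=16/3; d'=(-33−2·3/2)/(16/3)=-27/4
row 3: denom=4−1·3/16=61/16; d'=(30−1·-27/4)/(61/16)=588/61
back: M3=588/61
back: M2=-27/4−3/16·588/61=-522/61
back: M1=3/2−1/3·-522/61=531/122
M: M0=0, M1=531/122, M2=-522/61, M3=588/61, M4=0
seg 0: a=-1, c=M0/2=0, d=(M1−M0)/(6·1)=177/244, b=Δ0−h0·(2M0+M1)/6=67/244
seg 1: a=0, c=M1/2=531/244, d=(M2−M1)/(6·2)=-525/488, b=Δ1−h1·(2M1+M2)/6=299/122
seg 2: a=5, c=M2/2=-261/61, d=(M3−M2)/(6·1)=185/61, b=Δ2−h2·(2M2+M3)/6=-107/61
seg 3: a=2, c=M3/2=294/61, d=(M4−M3)/(6·1)=-98/61, b=Δ3−h3·(2M3+M4)/6=-74/61
t_q=15/4 → seg 2, τ=3/4; S=5+-107/61·τ+-261/61·τ²+185/61·τ³=9983/3904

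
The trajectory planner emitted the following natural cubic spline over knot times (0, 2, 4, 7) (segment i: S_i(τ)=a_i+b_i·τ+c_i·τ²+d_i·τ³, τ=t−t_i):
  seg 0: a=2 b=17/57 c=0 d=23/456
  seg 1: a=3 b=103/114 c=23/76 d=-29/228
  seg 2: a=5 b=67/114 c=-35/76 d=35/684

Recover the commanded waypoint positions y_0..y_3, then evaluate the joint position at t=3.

y_0=2 y_1=3 y_2=5 y_3=4
S(3) = 155/38

y_0 = S_0(0) = a_0 = 2
y_1 = S_1(0) = a_1 = 3
y_2 = S_2(0) = a_2 = 5
y_3 = S_2(3) = 4
t_q=3 is in segment 1 (τ=1); S_1(τ)=155/38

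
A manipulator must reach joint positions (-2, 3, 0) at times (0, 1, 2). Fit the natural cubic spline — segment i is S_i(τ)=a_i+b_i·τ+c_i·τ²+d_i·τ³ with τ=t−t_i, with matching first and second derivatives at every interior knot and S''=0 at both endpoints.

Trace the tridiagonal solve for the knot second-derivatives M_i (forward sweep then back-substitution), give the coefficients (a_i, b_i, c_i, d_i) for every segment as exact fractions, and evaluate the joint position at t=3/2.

  seg 0: a=-2 b=7 c=0 d=-2
  seg 1: a=3 b=1 c=-6 d=2
S(3/2) = 9/4

Δ: Δ0=5, Δ1=-3
row 1: diag=4, rhs=-48; c'=1/4, d'=-12
back: M1=-12
M: M0=0, M1=-12, M2=0
seg 0: a=-2, c=M0/2=0, d=(M1−M0)/(6·1)=-2, b=Δ0−h0·(2M0+M1)/6=7
seg 1: a=3, c=M1/2=-6, d=(M2−M1)/(6·1)=2, b=Δ1−h1·(2M1+M2)/6=1
t_q=3/2 → seg 1, τ=1/2; S=3+1·τ+-6·τ²+2·τ³=9/4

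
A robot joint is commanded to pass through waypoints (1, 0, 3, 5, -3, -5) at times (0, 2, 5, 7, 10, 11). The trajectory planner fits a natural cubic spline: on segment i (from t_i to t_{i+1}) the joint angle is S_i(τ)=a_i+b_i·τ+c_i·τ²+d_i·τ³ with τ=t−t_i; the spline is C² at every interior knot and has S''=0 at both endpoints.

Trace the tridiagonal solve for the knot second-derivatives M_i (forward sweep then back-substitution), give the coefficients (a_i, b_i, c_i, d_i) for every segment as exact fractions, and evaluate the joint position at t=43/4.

Δ: Δ0=-1/2, Δ1=1, Δ2=1, Δ3=-8/3, Δ4=-2
row 1: diag=10, rhs=9; c'=3/10, d'=9/10
row 2: denom=10−3·3/10=91/10; d'=(0−3·9/10)/(91/10)=-27/91
row 3: denom=10−2·20/91=870/91; d'=(-22−2·-27/91)/(870/91)=-974/435
row 4: denom=8−3·91/290=2047/290; d'=(4−3·-974/435)/(2047/290)=3108/2047
back: M4=3108/2047
back: M3=-974/435−91/290·3108/2047=-16676/6141
back: M2=-27/91−20/91·-16676/6141=1843/6141
back: M1=9/10−3/10·1843/6141=1658/2047
M: M0=0, M1=1658/2047, M2=1843/6141, M3=-16676/6141, M4=3108/2047, M5=0
seg 0: a=1, c=M0/2=0, d=(M1−M0)/(6·2)=829/12282, b=Δ0−h0·(2M0+M1)/6=-9457/12282
seg 1: a=0, c=M1/2=829/2047, d=(M2−M1)/(6·3)=-3131/110538, b=Δ1−h1·(2M1+M2)/6=491/12282
seg 2: a=3, c=M2/2=1843/12282, d=(M3−M2)/(6·2)=-6173/24564, b=Δ2−h2·(2M2+M3)/6=10471/6141
seg 3: a=5, c=M3/2=-8338/6141, d=(M4−M3)/(6·3)=13000/55269, b=Δ3−h3·(2M3+M4)/6=-1454/2047
seg 4: a=-3, c=M4/2=1554/2047, d=(M5−M4)/(6·1)=-518/2047, b=Δ4−h4·(2M4+M5)/6=-5130/2047
t_q=43/4 → seg 4, τ=3/4; S=-3+-5130/2047·τ+1554/2047·τ²+-518/2047·τ³=-298653/65504

  seg 0: a=1 b=-9457/12282 c=0 d=829/12282
  seg 1: a=0 b=491/12282 c=829/2047 d=-3131/110538
  seg 2: a=3 b=10471/6141 c=1843/12282 d=-6173/24564
  seg 3: a=5 b=-1454/2047 c=-8338/6141 d=13000/55269
  seg 4: a=-3 b=-5130/2047 c=1554/2047 d=-518/2047
S(43/4) = -298653/65504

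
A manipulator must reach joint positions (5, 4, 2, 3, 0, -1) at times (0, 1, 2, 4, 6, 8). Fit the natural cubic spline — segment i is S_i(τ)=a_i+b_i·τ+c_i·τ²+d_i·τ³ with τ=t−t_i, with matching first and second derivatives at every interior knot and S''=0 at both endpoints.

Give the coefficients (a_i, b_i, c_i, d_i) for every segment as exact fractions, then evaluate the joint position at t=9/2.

Δ: Δ0=-1, Δ1=-2, Δ2=1/2, Δ3=-3/2, Δ4=-1/2
row 1: diag=4, rhs=-6; c'=1/4, d'=-3/2
row 2: denom=6−1·1/4=23/4; d'=(15−1·-3/2)/(23/4)=66/23
row 3: denom=8−2·8/23=168/23; d'=(-12−2·66/23)/(168/23)=-17/7
row 4: denom=8−2·23/84=313/42; d'=(6−2·-17/7)/(313/42)=456/313
back: M4=456/313
back: M3=-17/7−23/84·456/313=-885/313
back: M2=66/23−8/23·-885/313=1206/313
back: M1=-3/2−1/4·1206/313=-771/313
M: M0=0, M1=-771/313, M2=1206/313, M3=-885/313, M4=456/313, M5=0
seg 0: a=5, c=M0/2=0, d=(M1−M0)/(6·1)=-257/626, b=Δ0−h0·(2M0+M1)/6=-369/626
seg 1: a=4, c=M1/2=-771/626, d=(M2−M1)/(6·1)=659/626, b=Δ1−h1·(2M1+M2)/6=-570/313
seg 2: a=2, c=M2/2=603/313, d=(M3−M2)/(6·2)=-697/1252, b=Δ2−h2·(2M2+M3)/6=-705/626
seg 3: a=3, c=M3/2=-885/626, d=(M4−M3)/(6·2)=447/1252, b=Δ3−h3·(2M3+M4)/6=-63/626
seg 4: a=0, c=M4/2=228/313, d=(M5−M4)/(6·2)=-38/313, b=Δ4−h4·(2M4+M5)/6=-921/626
t_q=9/2 → seg 3, τ=1/2; S=3+-63/626·τ+-885/626·τ²+447/1252·τ³=26451/10016

  seg 0: a=5 b=-369/626 c=0 d=-257/626
  seg 1: a=4 b=-570/313 c=-771/626 d=659/626
  seg 2: a=2 b=-705/626 c=603/313 d=-697/1252
  seg 3: a=3 b=-63/626 c=-885/626 d=447/1252
  seg 4: a=0 b=-921/626 c=228/313 d=-38/313
S(9/2) = 26451/10016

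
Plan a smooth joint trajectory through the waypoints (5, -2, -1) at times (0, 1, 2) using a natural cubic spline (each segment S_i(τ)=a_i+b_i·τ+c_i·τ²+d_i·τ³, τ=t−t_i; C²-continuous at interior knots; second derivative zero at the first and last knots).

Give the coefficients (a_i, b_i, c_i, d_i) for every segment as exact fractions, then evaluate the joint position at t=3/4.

  seg 0: a=5 b=-9 c=0 d=2
  seg 1: a=-2 b=-3 c=6 d=-2
S(3/4) = -29/32

Δ: Δ0=-7, Δ1=1
row 1: diag=4, rhs=48; c'=1/4, d'=12
back: M1=12
M: M0=0, M1=12, M2=0
seg 0: a=5, c=M0/2=0, d=(M1−M0)/(6·1)=2, b=Δ0−h0·(2M0+M1)/6=-9
seg 1: a=-2, c=M1/2=6, d=(M2−M1)/(6·1)=-2, b=Δ1−h1·(2M1+M2)/6=-3
t_q=3/4 → seg 0, τ=3/4; S=5+-9·τ+0·τ²+2·τ³=-29/32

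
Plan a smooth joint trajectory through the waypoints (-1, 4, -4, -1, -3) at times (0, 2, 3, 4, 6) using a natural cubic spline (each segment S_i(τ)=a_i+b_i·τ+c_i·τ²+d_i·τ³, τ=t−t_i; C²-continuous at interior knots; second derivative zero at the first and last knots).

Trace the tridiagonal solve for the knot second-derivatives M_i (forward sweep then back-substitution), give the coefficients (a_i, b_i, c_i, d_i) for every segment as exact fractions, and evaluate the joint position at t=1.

Δ: Δ0=5/2, Δ1=-8, Δ2=3, Δ3=-1
row 1: diag=6, rhs=-63; c'=1/6, d'=-21/2
row 2: denom=4−1·1/6=23/6; d'=(66−1·-21/2)/(23/6)=459/23
row 3: denom=6−1·6/23=132/23; d'=(-24−1·459/23)/(132/23)=-337/44
back: M3=-337/44
back: M2=459/23−6/23·-337/44=483/22
back: M1=-21/2−1/6·483/22=-623/44
M: M0=0, M1=-623/44, M2=483/22, M3=-337/44, M4=0
seg 0: a=-1, c=M0/2=0, d=(M1−M0)/(6·2)=-623/528, b=Δ0−h0·(2M0+M1)/6=953/132
seg 1: a=4, c=M1/2=-623/88, d=(M2−M1)/(6·1)=1589/264, b=Δ1−h1·(2M1+M2)/6=-229/33
seg 2: a=-4, c=M2/2=483/44, d=(M3−M2)/(6·1)=-1303/264, b=Δ2−h2·(2M2+M3)/6=-73/24
seg 3: a=-1, c=M3/2=-337/88, d=(M4−M3)/(6·2)=337/528, b=Δ3−h3·(2M3+M4)/6=271/66
t_q=1 → seg 0, τ=1; S=-1+953/132·τ+0·τ²+-623/528·τ³=887/176

  seg 0: a=-1 b=953/132 c=0 d=-623/528
  seg 1: a=4 b=-229/33 c=-623/88 d=1589/264
  seg 2: a=-4 b=-73/24 c=483/44 d=-1303/264
  seg 3: a=-1 b=271/66 c=-337/88 d=337/528
S(1) = 887/176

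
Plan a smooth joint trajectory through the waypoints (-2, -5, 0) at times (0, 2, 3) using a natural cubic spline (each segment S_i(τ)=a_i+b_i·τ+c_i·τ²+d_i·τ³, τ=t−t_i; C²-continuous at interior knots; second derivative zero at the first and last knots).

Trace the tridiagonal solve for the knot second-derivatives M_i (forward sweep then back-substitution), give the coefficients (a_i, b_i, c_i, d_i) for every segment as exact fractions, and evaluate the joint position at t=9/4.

  seg 0: a=-2 b=-11/3 c=0 d=13/24
  seg 1: a=-5 b=17/6 c=13/4 d=-13/12
S(9/4) = -1051/256

Δ: Δ0=-3/2, Δ1=5
row 1: diag=6, rhs=39; c'=1/6, d'=13/2
back: M1=13/2
M: M0=0, M1=13/2, M2=0
seg 0: a=-2, c=M0/2=0, d=(M1−M0)/(6·2)=13/24, b=Δ0−h0·(2M0+M1)/6=-11/3
seg 1: a=-5, c=M1/2=13/4, d=(M2−M1)/(6·1)=-13/12, b=Δ1−h1·(2M1+M2)/6=17/6
t_q=9/4 → seg 1, τ=1/4; S=-5+17/6·τ+13/4·τ²+-13/12·τ³=-1051/256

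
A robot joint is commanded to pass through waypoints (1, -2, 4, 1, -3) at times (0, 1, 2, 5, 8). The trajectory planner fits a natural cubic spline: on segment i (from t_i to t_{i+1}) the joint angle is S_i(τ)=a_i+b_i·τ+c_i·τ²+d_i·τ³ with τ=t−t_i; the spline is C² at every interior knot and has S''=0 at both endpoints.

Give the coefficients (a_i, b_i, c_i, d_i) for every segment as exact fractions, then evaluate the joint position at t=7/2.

  seg 0: a=1 b=-937/168 c=0 d=433/168
  seg 1: a=-2 b=181/84 c=433/56 d=-653/168
  seg 2: a=4 b=143/24 c=-55/14 d=811/1512
  seg 3: a=1 b=-263/84 c=151/168 d=-151/1512
S(7/2) = 2647/448

Δ: Δ0=-3, Δ1=6, Δ2=-1, Δ3=-4/3
row 1: diag=4, rhs=54; c'=1/4, d'=27/2
row 2: denom=8−1·1/4=31/4; d'=(-42−1·27/2)/(31/4)=-222/31
row 3: denom=12−3·12/31=336/31; d'=(-2−3·-222/31)/(336/31)=151/84
back: M3=151/84
back: M2=-222/31−12/31·151/84=-55/7
back: M1=27/2−1/4·-55/7=433/28
M: M0=0, M1=433/28, M2=-55/7, M3=151/84, M4=0
seg 0: a=1, c=M0/2=0, d=(M1−M0)/(6·1)=433/168, b=Δ0−h0·(2M0+M1)/6=-937/168
seg 1: a=-2, c=M1/2=433/56, d=(M2−M1)/(6·1)=-653/168, b=Δ1−h1·(2M1+M2)/6=181/84
seg 2: a=4, c=M2/2=-55/14, d=(M3−M2)/(6·3)=811/1512, b=Δ2−h2·(2M2+M3)/6=143/24
seg 3: a=1, c=M3/2=151/168, d=(M4−M3)/(6·3)=-151/1512, b=Δ3−h3·(2M3+M4)/6=-263/84
t_q=7/2 → seg 2, τ=3/2; S=4+143/24·τ+-55/14·τ²+811/1512·τ³=2647/448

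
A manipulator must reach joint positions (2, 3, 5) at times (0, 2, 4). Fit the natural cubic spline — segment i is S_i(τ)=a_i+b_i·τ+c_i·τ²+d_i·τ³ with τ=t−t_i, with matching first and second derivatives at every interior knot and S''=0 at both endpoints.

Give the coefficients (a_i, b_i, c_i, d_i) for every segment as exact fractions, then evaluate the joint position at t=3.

Δ: Δ0=1/2, Δ1=1
row 1: diag=8, rhs=3; c'=1/4, d'=3/8
back: M1=3/8
M: M0=0, M1=3/8, M2=0
seg 0: a=2, c=M0/2=0, d=(M1−M0)/(6·2)=1/32, b=Δ0−h0·(2M0+M1)/6=3/8
seg 1: a=3, c=M1/2=3/16, d=(M2−M1)/(6·2)=-1/32, b=Δ1−h1·(2M1+M2)/6=3/4
t_q=3 → seg 1, τ=1; S=3+3/4·τ+3/16·τ²+-1/32·τ³=125/32

  seg 0: a=2 b=3/8 c=0 d=1/32
  seg 1: a=3 b=3/4 c=3/16 d=-1/32
S(3) = 125/32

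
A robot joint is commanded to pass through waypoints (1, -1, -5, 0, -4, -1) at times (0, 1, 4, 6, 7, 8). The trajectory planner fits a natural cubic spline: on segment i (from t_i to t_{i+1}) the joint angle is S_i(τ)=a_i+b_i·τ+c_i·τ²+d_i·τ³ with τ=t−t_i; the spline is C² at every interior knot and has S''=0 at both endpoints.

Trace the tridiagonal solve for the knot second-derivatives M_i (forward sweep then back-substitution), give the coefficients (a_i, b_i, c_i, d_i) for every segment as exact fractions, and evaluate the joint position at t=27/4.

  seg 0: a=1 b=-16141/9030 c=0 d=-1919/9030
  seg 1: a=-1 b=-10949/4515 c=-1919/3010 d=9043/27090
  seg 2: a=-5 b=24947/9030 c=3562/1505 d=-11279/9030
  seg 3: a=0 b=-3559/1290 c=-7717/1505 d=7019/1806
  seg 4: a=-4 b=-6116/4515 c=19661/3010 d=-19661/9030
S(27/4) = -638377/192640

Δ: Δ0=-2, Δ1=-4/3, Δ2=5/2, Δ3=-4, Δ4=3
row 1: diag=8, rhs=4; c'=3/8, d'=1/2
row 2: denom=10−3·3/8=71/8; d'=(23−3·1/2)/(71/8)=172/71
row 3: denom=6−2·16/71=394/71; d'=(-39−2·172/71)/(394/71)=-3113/394
row 4: denom=4−1·71/394=1505/394; d'=(42−1·-3113/394)/(1505/394)=19661/1505
back: M4=19661/1505
back: M3=-3113/394−71/394·19661/1505=-15434/1505
back: M2=172/71−16/71·-15434/1505=7124/1505
back: M1=1/2−3/8·7124/1505=-1919/1505
M: M0=0, M1=-1919/1505, M2=7124/1505, M3=-15434/1505, M4=19661/1505, M5=0
seg 0: a=1, c=M0/2=0, d=(M1−M0)/(6·1)=-1919/9030, b=Δ0−h0·(2M0+M1)/6=-16141/9030
seg 1: a=-1, c=M1/2=-1919/3010, d=(M2−M1)/(6·3)=9043/27090, b=Δ1−h1·(2M1+M2)/6=-10949/4515
seg 2: a=-5, c=M2/2=3562/1505, d=(M3−M2)/(6·2)=-11279/9030, b=Δ2−h2·(2M2+M3)/6=24947/9030
seg 3: a=0, c=M3/2=-7717/1505, d=(M4−M3)/(6·1)=7019/1806, b=Δ3−h3·(2M3+M4)/6=-3559/1290
seg 4: a=-4, c=M4/2=19661/3010, d=(M5−M4)/(6·1)=-19661/9030, b=Δ4−h4·(2M4+M5)/6=-6116/4515
t_q=27/4 → seg 3, τ=3/4; S=0+-3559/1290·τ+-7717/1505·τ²+7019/1806·τ³=-638377/192640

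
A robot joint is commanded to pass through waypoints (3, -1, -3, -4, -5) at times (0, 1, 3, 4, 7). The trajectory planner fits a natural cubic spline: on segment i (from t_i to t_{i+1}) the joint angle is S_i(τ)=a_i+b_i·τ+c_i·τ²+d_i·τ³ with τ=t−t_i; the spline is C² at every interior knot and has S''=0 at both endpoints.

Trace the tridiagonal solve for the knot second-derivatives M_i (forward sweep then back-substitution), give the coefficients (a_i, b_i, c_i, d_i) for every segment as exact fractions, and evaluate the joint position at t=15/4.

Δ: Δ0=-4, Δ1=-1, Δ2=-1, Δ3=-1/3
row 1: diag=6, rhs=18; c'=1/3, d'=3
row 2: denom=6−2·1/3=16/3; d'=(0−2·3)/(16/3)=-9/8
row 3: denom=8−1·3/16=125/16; d'=(4−1·-9/8)/(125/16)=82/125
back: M3=82/125
back: M2=-9/8−3/16·82/125=-156/125
back: M1=3−1/3·-156/125=427/125
M: M0=0, M1=427/125, M2=-156/125, M3=82/125, M4=0
seg 0: a=3, c=M0/2=0, d=(M1−M0)/(6·1)=427/750, b=Δ0−h0·(2M0+M1)/6=-3427/750
seg 1: a=-1, c=M1/2=427/250, d=(M2−M1)/(6·2)=-583/1500, b=Δ1−h1·(2M1+M2)/6=-1073/375
seg 2: a=-3, c=M2/2=-78/125, d=(M3−M2)/(6·1)=119/375, b=Δ2−h2·(2M2+M3)/6=-52/75
seg 3: a=-4, c=M3/2=41/125, d=(M4−M3)/(6·3)=-41/1125, b=Δ3−h3·(2M3+M4)/6=-371/375
t_q=15/4 → seg 2, τ=3/4; S=-3+-52/75·τ+-78/125·τ²+119/375·τ³=-29897/8000

  seg 0: a=3 b=-3427/750 c=0 d=427/750
  seg 1: a=-1 b=-1073/375 c=427/250 d=-583/1500
  seg 2: a=-3 b=-52/75 c=-78/125 d=119/375
  seg 3: a=-4 b=-371/375 c=41/125 d=-41/1125
S(15/4) = -29897/8000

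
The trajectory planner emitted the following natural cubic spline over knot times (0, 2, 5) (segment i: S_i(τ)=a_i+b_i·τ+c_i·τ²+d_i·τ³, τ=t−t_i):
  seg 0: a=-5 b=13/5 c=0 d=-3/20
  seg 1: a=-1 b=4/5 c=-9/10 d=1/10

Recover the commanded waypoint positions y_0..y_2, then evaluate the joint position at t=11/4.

y_0=-5 y_1=-1 y_2=-4
S(11/4) = -553/640

y_0 = S_0(0) = a_0 = -5
y_1 = S_1(0) = a_1 = -1
y_2 = S_1(3) = -4
t_q=11/4 is in segment 1 (τ=3/4); S_1(τ)=-553/640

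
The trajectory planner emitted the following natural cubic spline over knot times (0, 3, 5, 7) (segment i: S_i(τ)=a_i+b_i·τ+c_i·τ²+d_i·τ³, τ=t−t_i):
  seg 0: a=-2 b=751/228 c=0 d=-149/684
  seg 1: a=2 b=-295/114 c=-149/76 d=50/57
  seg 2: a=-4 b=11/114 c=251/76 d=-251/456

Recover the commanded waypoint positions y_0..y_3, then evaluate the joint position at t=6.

y_0=-2 y_1=2 y_2=-4 y_3=5
S(6) = -175/152

y_0 = S_0(0) = a_0 = -2
y_1 = S_1(0) = a_1 = 2
y_2 = S_2(0) = a_2 = -4
y_3 = S_2(2) = 5
t_q=6 is in segment 2 (τ=1); S_2(τ)=-175/152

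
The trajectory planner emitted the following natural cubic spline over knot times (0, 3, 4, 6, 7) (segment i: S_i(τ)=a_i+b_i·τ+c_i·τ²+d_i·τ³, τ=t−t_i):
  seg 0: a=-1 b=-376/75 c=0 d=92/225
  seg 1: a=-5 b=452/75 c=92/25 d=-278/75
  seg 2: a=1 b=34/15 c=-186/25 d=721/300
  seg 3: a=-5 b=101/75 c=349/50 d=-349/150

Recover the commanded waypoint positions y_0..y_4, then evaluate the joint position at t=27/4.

y_0=-1 y_1=-5 y_2=1 y_3=-5 y_4=1
S(27/4) = -669/640

y_0 = S_0(0) = a_0 = -1
y_1 = S_1(0) = a_1 = -5
y_2 = S_2(0) = a_2 = 1
y_3 = S_3(0) = a_3 = -5
y_4 = S_3(1) = 1
t_q=27/4 is in segment 3 (τ=3/4); S_3(τ)=-669/640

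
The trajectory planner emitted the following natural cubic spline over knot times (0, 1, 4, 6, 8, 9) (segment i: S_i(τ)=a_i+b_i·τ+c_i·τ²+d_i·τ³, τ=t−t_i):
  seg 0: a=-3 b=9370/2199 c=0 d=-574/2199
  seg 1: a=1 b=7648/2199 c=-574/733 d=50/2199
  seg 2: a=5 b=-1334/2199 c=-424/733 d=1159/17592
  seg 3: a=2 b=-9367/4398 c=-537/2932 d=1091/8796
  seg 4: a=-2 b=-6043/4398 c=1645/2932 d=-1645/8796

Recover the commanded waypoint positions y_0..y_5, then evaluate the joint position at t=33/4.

y_0 = S_0(0) = a_0 = -3
y_1 = S_1(0) = a_1 = 1
y_2 = S_2(0) = a_2 = 5
y_3 = S_3(0) = a_3 = 2
y_4 = S_4(0) = a_4 = -2
y_5 = S_4(1) = -3
t_q=33/4 is in segment 4 (τ=1/4); S_4(τ)=-433723/187648

y_0=-3 y_1=1 y_2=5 y_3=2 y_4=-2 y_5=-3
S(33/4) = -433723/187648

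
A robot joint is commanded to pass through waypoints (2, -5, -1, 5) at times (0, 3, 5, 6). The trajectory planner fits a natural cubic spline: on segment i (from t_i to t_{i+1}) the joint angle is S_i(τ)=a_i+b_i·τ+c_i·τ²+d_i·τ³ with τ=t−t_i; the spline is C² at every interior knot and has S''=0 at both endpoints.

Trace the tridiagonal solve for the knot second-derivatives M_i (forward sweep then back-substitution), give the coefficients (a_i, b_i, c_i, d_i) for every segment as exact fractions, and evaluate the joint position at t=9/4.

Δ: Δ0=-7/3, Δ1=2, Δ2=6
row 1: diag=10, rhs=26; c'=1/5, d'=13/5
row 2: denom=6−2·1/5=28/5; d'=(24−2·13/5)/(28/5)=47/14
back: M2=47/14
back: M1=13/5−1/5·47/14=27/14
M: M0=0, M1=27/14, M2=47/14, M3=0
seg 0: a=2, c=M0/2=0, d=(M1−M0)/(6·3)=3/28, b=Δ0−h0·(2M0+M1)/6=-277/84
seg 1: a=-5, c=M1/2=27/28, d=(M2−M1)/(6·2)=5/42, b=Δ1−h1·(2M1+M2)/6=-17/42
seg 2: a=-1, c=M2/2=47/28, d=(M3−M2)/(6·1)=-47/84, b=Δ2−h2·(2M2+M3)/6=205/42
t_q=9/4 → seg 0, τ=9/4; S=2+-277/84·τ+0·τ²+3/28·τ³=-1075/256

  seg 0: a=2 b=-277/84 c=0 d=3/28
  seg 1: a=-5 b=-17/42 c=27/28 d=5/42
  seg 2: a=-1 b=205/42 c=47/28 d=-47/84
S(9/4) = -1075/256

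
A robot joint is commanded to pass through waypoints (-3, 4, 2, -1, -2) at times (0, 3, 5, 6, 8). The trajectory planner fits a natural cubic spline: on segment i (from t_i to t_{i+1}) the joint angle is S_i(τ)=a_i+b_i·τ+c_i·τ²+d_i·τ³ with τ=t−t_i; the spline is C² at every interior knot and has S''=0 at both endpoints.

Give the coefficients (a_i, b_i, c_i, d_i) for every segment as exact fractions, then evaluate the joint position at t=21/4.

  seg 0: a=-3 b=3071/978 c=0 d=-263/2934
  seg 1: a=4 b=352/489 c=-263/326 d=-13/489
  seg 2: a=2 b=-1382/489 c=-315/326 d=775/978
  seg 3: a=-1 b=-2329/978 c=230/163 d=-115/489
S(21/4) = 25985/20864

Δ: Δ0=7/3, Δ1=-1, Δ2=-3, Δ3=-1/2
row 1: diag=10, rhs=-20; c'=1/5, d'=-2
row 2: denom=6−2·1/5=28/5; d'=(-12−2·-2)/(28/5)=-10/7
row 3: denom=6−1·5/28=163/28; d'=(15−1·-10/7)/(163/28)=460/163
back: M3=460/163
back: M2=-10/7−5/28·460/163=-315/163
back: M1=-2−1/5·-315/163=-263/163
M: M0=0, M1=-263/163, M2=-315/163, M3=460/163, M4=0
seg 0: a=-3, c=M0/2=0, d=(M1−M0)/(6·3)=-263/2934, b=Δ0−h0·(2M0+M1)/6=3071/978
seg 1: a=4, c=M1/2=-263/326, d=(M2−M1)/(6·2)=-13/489, b=Δ1−h1·(2M1+M2)/6=352/489
seg 2: a=2, c=M2/2=-315/326, d=(M3−M2)/(6·1)=775/978, b=Δ2−h2·(2M2+M3)/6=-1382/489
seg 3: a=-1, c=M3/2=230/163, d=(M4−M3)/(6·2)=-115/489, b=Δ3−h3·(2M3+M4)/6=-2329/978
t_q=21/4 → seg 2, τ=1/4; S=2+-1382/489·τ+-315/326·τ²+775/978·τ³=25985/20864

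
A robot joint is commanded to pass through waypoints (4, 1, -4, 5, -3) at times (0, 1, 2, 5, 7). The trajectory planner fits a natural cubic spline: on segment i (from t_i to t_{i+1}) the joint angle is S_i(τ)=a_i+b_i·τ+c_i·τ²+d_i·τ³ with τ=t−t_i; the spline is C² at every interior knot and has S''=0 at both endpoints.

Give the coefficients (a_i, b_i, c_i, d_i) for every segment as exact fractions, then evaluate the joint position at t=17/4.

  seg 0: a=4 b=-579/274 c=0 d=-243/274
  seg 1: a=1 b=-654/137 c=-729/274 d=667/274
  seg 2: a=-4 b=-765/274 c=636/137 d=-743/822
  seg 3: a=5 b=90/137 c=-957/274 d=319/548
S(17/4) = 51275/17536

Δ: Δ0=-3, Δ1=-5, Δ2=3, Δ3=-4
row 1: diag=4, rhs=-12; c'=1/4, d'=-3
row 2: denom=8−1·1/4=31/4; d'=(48−1·-3)/(31/4)=204/31
row 3: denom=10−3·12/31=274/31; d'=(-42−3·204/31)/(274/31)=-957/137
back: M3=-957/137
back: M2=204/31−12/31·-957/137=1272/137
back: M1=-3−1/4·1272/137=-729/137
M: M0=0, M1=-729/137, M2=1272/137, M3=-957/137, M4=0
seg 0: a=4, c=M0/2=0, d=(M1−M0)/(6·1)=-243/274, b=Δ0−h0·(2M0+M1)/6=-579/274
seg 1: a=1, c=M1/2=-729/274, d=(M2−M1)/(6·1)=667/274, b=Δ1−h1·(2M1+M2)/6=-654/137
seg 2: a=-4, c=M2/2=636/137, d=(M3−M2)/(6·3)=-743/822, b=Δ2−h2·(2M2+M3)/6=-765/274
seg 3: a=5, c=M3/2=-957/274, d=(M4−M3)/(6·2)=319/548, b=Δ3−h3·(2M3+M4)/6=90/137
t_q=17/4 → seg 2, τ=9/4; S=-4+-765/274·τ+636/137·τ²+-743/822·τ³=51275/17536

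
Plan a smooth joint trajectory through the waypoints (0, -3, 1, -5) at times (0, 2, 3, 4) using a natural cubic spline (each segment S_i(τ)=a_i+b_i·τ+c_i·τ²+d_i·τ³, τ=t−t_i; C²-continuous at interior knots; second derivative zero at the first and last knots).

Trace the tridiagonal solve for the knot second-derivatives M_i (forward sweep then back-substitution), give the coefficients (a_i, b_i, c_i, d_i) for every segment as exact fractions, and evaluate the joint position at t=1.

Δ: Δ0=-3/2, Δ1=4, Δ2=-6
row 1: diag=6, rhs=33; c'=1/6, d'=11/2
row 2: denom=4−1·1/6=23/6; d'=(-60−1·11/2)/(23/6)=-393/23
back: M2=-393/23
back: M1=11/2−1/6·-393/23=192/23
M: M0=0, M1=192/23, M2=-393/23, M3=0
seg 0: a=0, c=M0/2=0, d=(M1−M0)/(6·2)=16/23, b=Δ0−h0·(2M0+M1)/6=-197/46
seg 1: a=-3, c=M1/2=96/23, d=(M2−M1)/(6·1)=-195/46, b=Δ1−h1·(2M1+M2)/6=187/46
seg 2: a=1, c=M2/2=-393/46, d=(M3−M2)/(6·1)=131/46, b=Δ2−h2·(2M2+M3)/6=-7/23
t_q=1 → seg 0, τ=1; S=0+-197/46·τ+0·τ²+16/23·τ³=-165/46

  seg 0: a=0 b=-197/46 c=0 d=16/23
  seg 1: a=-3 b=187/46 c=96/23 d=-195/46
  seg 2: a=1 b=-7/23 c=-393/46 d=131/46
S(1) = -165/46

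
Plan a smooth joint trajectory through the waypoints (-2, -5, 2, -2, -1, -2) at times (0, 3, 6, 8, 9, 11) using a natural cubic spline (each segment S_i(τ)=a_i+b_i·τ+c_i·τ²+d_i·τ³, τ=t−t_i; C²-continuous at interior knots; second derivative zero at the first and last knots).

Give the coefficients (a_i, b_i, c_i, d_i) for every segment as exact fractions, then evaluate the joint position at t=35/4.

Δ: Δ0=-1, Δ1=7/3, Δ2=-2, Δ3=1, Δ4=-1/2
row 1: diag=12, rhs=20; c'=1/4, d'=5/3
row 2: denom=10−3·1/4=37/4; d'=(-26−3·5/3)/(37/4)=-124/37
row 3: denom=6−2·8/37=206/37; d'=(18−2·-124/37)/(206/37)=457/103
row 4: denom=6−1·37/206=1199/206; d'=(-9−1·457/103)/(1199/206)=-2768/1199
back: M4=-2768/1199
back: M3=457/103−37/206·-2768/1199=5817/1199
back: M2=-124/37−8/37·5817/1199=-5276/1199
back: M1=5/3−1/4·-5276/1199=9952/3597
M: M0=0, M1=9952/3597, M2=-5276/1199, M3=5817/1199, M4=-2768/1199, M5=0
seg 0: a=-2, c=M0/2=0, d=(M1−M0)/(6·3)=4976/32373, b=Δ0−h0·(2M0+M1)/6=-8573/3597
seg 1: a=-5, c=M1/2=4976/3597, d=(M2−M1)/(6·3)=-12890/32373, b=Δ1−h1·(2M1+M2)/6=6355/3597
seg 2: a=2, c=M2/2=-2638/1199, d=(M3−M2)/(6·2)=11093/14388, b=Δ2−h2·(2M2+M3)/6=-2459/3597
seg 3: a=-2, c=M3/2=5817/2398, d=(M4−M3)/(6·1)=-8585/7194, b=Δ3−h3·(2M3+M4)/6=-76/327
seg 4: a=-1, c=M4/2=-1384/1199, d=(M5−M4)/(6·2)=692/3597, b=Δ4−h4·(2M4+M5)/6=7475/7194
t_q=35/4 → seg 3, τ=3/4; S=-2+-76/327·τ+5817/2398·τ²+-8585/7194·τ³=-201549/153472

  seg 0: a=-2 b=-8573/3597 c=0 d=4976/32373
  seg 1: a=-5 b=6355/3597 c=4976/3597 d=-12890/32373
  seg 2: a=2 b=-2459/3597 c=-2638/1199 d=11093/14388
  seg 3: a=-2 b=-76/327 c=5817/2398 d=-8585/7194
  seg 4: a=-1 b=7475/7194 c=-1384/1199 d=692/3597
S(35/4) = -201549/153472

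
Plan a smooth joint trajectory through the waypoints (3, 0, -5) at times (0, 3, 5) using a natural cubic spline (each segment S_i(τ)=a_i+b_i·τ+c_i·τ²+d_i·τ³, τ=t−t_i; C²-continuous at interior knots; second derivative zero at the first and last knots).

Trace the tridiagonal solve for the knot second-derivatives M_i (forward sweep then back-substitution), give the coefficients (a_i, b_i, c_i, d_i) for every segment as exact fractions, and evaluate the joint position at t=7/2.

Δ: Δ0=-1, Δ1=-5/2
row 1: diag=10, rhs=-9; c'=1/5, d'=-9/10
back: M1=-9/10
M: M0=0, M1=-9/10, M2=0
seg 0: a=3, c=M0/2=0, d=(M1−M0)/(6·3)=-1/20, b=Δ0−h0·(2M0+M1)/6=-11/20
seg 1: a=0, c=M1/2=-9/20, d=(M2−M1)/(6·2)=3/40, b=Δ1−h1·(2M1+M2)/6=-19/10
t_q=7/2 → seg 1, τ=1/2; S=0+-19/10·τ+-9/20·τ²+3/40·τ³=-337/320

  seg 0: a=3 b=-11/20 c=0 d=-1/20
  seg 1: a=0 b=-19/10 c=-9/20 d=3/40
S(7/2) = -337/320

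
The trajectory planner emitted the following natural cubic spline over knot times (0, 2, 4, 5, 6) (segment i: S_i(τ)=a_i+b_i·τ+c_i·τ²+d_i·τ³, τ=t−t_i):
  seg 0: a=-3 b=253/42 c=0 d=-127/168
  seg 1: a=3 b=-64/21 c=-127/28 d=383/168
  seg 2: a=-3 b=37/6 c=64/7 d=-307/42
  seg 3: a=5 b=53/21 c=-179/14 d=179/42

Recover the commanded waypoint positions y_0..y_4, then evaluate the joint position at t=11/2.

y_0 = S_0(0) = a_0 = -3
y_1 = S_1(0) = a_1 = 3
y_2 = S_2(0) = a_2 = -3
y_3 = S_3(0) = a_3 = 5
y_4 = S_3(1) = -1
t_q=11/2 is in segment 3 (τ=1/2); S_3(τ)=403/112

y_0=-3 y_1=3 y_2=-3 y_3=5 y_4=-1
S(11/2) = 403/112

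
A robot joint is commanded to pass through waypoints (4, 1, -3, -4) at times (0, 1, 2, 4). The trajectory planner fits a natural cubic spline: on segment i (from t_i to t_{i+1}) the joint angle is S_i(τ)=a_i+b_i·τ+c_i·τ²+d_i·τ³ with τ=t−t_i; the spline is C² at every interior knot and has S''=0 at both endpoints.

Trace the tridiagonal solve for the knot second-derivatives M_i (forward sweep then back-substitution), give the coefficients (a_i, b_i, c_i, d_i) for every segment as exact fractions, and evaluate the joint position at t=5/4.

Δ: Δ0=-3, Δ1=-4, Δ2=-1/2
row 1: diag=4, rhs=-6; c'=1/4, d'=-3/2
row 2: denom=6−1·1/4=23/4; d'=(21−1·-3/2)/(23/4)=90/23
back: M2=90/23
back: M1=-3/2−1/4·90/23=-57/23
M: M0=0, M1=-57/23, M2=90/23, M3=0
seg 0: a=4, c=M0/2=0, d=(M1−M0)/(6·1)=-19/46, b=Δ0−h0·(2M0+M1)/6=-119/46
seg 1: a=1, c=M1/2=-57/46, d=(M2−M1)/(6·1)=49/46, b=Δ1−h1·(2M1+M2)/6=-88/23
seg 2: a=-3, c=M2/2=45/23, d=(M3−M2)/(6·2)=-15/46, b=Δ2−h2·(2M2+M3)/6=-143/46
t_q=5/4 → seg 1, τ=1/4; S=1+-88/23·τ+-57/46·τ²+49/46·τ³=-51/2944

  seg 0: a=4 b=-119/46 c=0 d=-19/46
  seg 1: a=1 b=-88/23 c=-57/46 d=49/46
  seg 2: a=-3 b=-143/46 c=45/23 d=-15/46
S(5/4) = -51/2944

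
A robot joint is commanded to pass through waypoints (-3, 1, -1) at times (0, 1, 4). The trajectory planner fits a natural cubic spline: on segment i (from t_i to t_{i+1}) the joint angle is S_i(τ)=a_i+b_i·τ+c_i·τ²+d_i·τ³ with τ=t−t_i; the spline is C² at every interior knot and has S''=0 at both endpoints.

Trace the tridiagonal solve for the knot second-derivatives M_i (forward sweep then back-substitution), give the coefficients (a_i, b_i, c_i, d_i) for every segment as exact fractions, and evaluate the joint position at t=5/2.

Δ: Δ0=4, Δ1=-2/3
row 1: diag=8, rhs=-28; c'=3/8, d'=-7/2
back: M1=-7/2
M: M0=0, M1=-7/2, M2=0
seg 0: a=-3, c=M0/2=0, d=(M1−M0)/(6·1)=-7/12, b=Δ0−h0·(2M0+M1)/6=55/12
seg 1: a=1, c=M1/2=-7/4, d=(M2−M1)/(6·3)=7/36, b=Δ1−h1·(2M1+M2)/6=17/6
t_q=5/2 → seg 1, τ=3/2; S=1+17/6·τ+-7/4·τ²+7/36·τ³=63/32

  seg 0: a=-3 b=55/12 c=0 d=-7/12
  seg 1: a=1 b=17/6 c=-7/4 d=7/36
S(5/2) = 63/32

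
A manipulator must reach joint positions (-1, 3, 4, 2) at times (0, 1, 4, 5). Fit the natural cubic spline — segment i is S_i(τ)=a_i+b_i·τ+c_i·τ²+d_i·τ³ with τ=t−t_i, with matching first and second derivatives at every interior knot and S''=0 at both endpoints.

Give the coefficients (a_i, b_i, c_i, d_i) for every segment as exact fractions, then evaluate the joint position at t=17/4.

  seg 0: a=-1 b=727/165 c=0 d=-67/165
  seg 1: a=3 b=526/165 c=-67/55 d=4/45
  seg 2: a=4 b=-284/165 c=-23/55 d=23/165
S(17/4) = 12481/3520

Δ: Δ0=4, Δ1=1/3, Δ2=-2
row 1: diag=8, rhs=-22; c'=3/8, d'=-11/4
row 2: denom=8−3·3/8=55/8; d'=(-14−3·-11/4)/(55/8)=-46/55
back: M2=-46/55
back: M1=-11/4−3/8·-46/55=-134/55
M: M0=0, M1=-134/55, M2=-46/55, M3=0
seg 0: a=-1, c=M0/2=0, d=(M1−M0)/(6·1)=-67/165, b=Δ0−h0·(2M0+M1)/6=727/165
seg 1: a=3, c=M1/2=-67/55, d=(M2−M1)/(6·3)=4/45, b=Δ1−h1·(2M1+M2)/6=526/165
seg 2: a=4, c=M2/2=-23/55, d=(M3−M2)/(6·1)=23/165, b=Δ2−h2·(2M2+M3)/6=-284/165
t_q=17/4 → seg 2, τ=1/4; S=4+-284/165·τ+-23/55·τ²+23/165·τ³=12481/3520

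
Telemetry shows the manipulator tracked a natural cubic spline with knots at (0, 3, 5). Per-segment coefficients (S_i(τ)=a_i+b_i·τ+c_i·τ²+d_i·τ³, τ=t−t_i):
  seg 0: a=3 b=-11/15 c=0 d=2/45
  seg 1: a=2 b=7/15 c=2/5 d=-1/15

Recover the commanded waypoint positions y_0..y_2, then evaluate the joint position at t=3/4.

y_0 = S_0(0) = a_0 = 3
y_1 = S_1(0) = a_1 = 2
y_2 = S_1(2) = 4
t_q=3/4 is in segment 0 (τ=3/4); S_0(τ)=79/32

y_0=3 y_1=2 y_2=4
S(3/4) = 79/32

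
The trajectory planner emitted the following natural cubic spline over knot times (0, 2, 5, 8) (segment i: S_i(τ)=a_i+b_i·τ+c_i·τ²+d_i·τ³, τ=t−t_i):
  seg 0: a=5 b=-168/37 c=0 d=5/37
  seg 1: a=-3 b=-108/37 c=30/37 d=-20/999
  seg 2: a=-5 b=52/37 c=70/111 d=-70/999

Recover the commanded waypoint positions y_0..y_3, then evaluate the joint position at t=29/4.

y_0 = S_0(0) = a_0 = 5
y_1 = S_1(0) = a_1 = -3
y_2 = S_2(0) = a_2 = -5
y_3 = S_2(3) = 3
t_q=29/4 is in segment 2 (τ=9/4); S_2(τ)=659/1184

y_0=5 y_1=-3 y_2=-5 y_3=3
S(29/4) = 659/1184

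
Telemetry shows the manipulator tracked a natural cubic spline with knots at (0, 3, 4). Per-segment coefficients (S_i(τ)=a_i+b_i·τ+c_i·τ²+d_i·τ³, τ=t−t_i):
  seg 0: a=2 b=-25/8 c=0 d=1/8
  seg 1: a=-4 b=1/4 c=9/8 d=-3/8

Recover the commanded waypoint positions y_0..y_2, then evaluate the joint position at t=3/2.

y_0=2 y_1=-4 y_2=-3
S(3/2) = -145/64

y_0 = S_0(0) = a_0 = 2
y_1 = S_1(0) = a_1 = -4
y_2 = S_1(1) = -3
t_q=3/2 is in segment 0 (τ=3/2); S_0(τ)=-145/64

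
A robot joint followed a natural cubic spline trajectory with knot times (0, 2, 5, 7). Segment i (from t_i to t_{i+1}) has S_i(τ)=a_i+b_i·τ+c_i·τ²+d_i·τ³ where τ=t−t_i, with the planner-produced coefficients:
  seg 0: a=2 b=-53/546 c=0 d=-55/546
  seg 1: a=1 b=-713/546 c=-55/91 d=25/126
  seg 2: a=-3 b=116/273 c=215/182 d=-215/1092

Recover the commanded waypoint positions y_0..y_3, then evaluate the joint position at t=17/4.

y_0 = S_0(0) = a_0 = 2
y_1 = S_1(0) = a_1 = 1
y_2 = S_2(0) = a_2 = -3
y_3 = S_2(2) = 1
t_q=17/4 is in segment 1 (τ=9/4); S_1(τ)=-31891/11648

y_0=2 y_1=1 y_2=-3 y_3=1
S(17/4) = -31891/11648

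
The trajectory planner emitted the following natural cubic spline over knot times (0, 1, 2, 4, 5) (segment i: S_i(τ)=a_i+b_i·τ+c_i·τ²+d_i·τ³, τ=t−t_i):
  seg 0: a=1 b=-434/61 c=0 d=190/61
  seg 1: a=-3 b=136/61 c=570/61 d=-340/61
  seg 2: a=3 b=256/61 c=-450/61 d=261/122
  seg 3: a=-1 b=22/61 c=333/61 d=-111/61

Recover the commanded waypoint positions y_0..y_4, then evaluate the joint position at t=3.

y_0=1 y_1=-3 y_2=3 y_3=-1 y_4=3
S(3) = 239/122

y_0 = S_0(0) = a_0 = 1
y_1 = S_1(0) = a_1 = -3
y_2 = S_2(0) = a_2 = 3
y_3 = S_3(0) = a_3 = -1
y_4 = S_3(1) = 3
t_q=3 is in segment 2 (τ=1); S_2(τ)=239/122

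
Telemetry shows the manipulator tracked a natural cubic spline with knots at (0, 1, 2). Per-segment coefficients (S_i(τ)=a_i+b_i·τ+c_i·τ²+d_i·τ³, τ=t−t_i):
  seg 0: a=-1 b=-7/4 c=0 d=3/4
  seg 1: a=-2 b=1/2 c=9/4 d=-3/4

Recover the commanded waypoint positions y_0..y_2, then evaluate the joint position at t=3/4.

y_0 = S_0(0) = a_0 = -1
y_1 = S_1(0) = a_1 = -2
y_2 = S_1(1) = 0
t_q=3/4 is in segment 0 (τ=3/4); S_0(τ)=-511/256

y_0=-1 y_1=-2 y_2=0
S(3/4) = -511/256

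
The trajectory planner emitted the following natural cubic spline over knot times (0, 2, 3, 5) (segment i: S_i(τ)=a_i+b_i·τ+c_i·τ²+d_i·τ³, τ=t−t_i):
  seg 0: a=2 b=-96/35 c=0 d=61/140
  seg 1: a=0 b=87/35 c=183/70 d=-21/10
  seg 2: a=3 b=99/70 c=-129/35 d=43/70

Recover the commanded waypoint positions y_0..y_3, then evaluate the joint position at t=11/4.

y_0=2 y_1=0 y_2=3 y_3=-4
S(11/4) = 10971/4480

y_0 = S_0(0) = a_0 = 2
y_1 = S_1(0) = a_1 = 0
y_2 = S_2(0) = a_2 = 3
y_3 = S_2(2) = -4
t_q=11/4 is in segment 1 (τ=3/4); S_1(τ)=10971/4480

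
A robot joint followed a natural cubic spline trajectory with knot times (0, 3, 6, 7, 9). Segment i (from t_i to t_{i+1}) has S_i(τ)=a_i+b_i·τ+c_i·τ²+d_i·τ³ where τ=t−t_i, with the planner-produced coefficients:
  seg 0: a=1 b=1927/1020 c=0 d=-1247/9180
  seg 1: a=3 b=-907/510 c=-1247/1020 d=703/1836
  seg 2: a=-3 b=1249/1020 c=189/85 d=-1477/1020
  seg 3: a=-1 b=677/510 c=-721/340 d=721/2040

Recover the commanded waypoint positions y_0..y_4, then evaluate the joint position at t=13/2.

y_0 = S_0(0) = a_0 = 1
y_1 = S_1(0) = a_1 = 3
y_2 = S_2(0) = a_2 = -3
y_3 = S_3(0) = a_3 = -1
y_4 = S_3(2) = -4
t_q=13/2 is in segment 2 (τ=1/2); S_2(τ)=-1095/544

y_0=1 y_1=3 y_2=-3 y_3=-1 y_4=-4
S(13/2) = -1095/544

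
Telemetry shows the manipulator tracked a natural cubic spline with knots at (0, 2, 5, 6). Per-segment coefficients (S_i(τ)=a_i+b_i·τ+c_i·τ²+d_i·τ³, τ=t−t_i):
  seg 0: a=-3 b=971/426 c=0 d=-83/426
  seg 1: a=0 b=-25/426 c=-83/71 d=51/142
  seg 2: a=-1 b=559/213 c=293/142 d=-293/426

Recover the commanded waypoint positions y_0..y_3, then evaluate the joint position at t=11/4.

y_0 = S_0(0) = a_0 = -3
y_1 = S_1(0) = a_1 = 0
y_2 = S_2(0) = a_2 = -1
y_3 = S_2(1) = 3
t_q=11/4 is in segment 1 (τ=3/4); S_1(τ)=-4999/9088

y_0=-3 y_1=0 y_2=-1 y_3=3
S(11/4) = -4999/9088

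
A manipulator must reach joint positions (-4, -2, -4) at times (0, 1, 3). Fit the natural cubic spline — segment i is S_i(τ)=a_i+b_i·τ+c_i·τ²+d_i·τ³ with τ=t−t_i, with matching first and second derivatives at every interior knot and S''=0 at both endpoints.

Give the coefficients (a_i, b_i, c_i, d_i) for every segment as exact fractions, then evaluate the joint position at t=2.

  seg 0: a=-4 b=5/2 c=0 d=-1/2
  seg 1: a=-2 b=1 c=-3/2 d=1/4
S(2) = -9/4

Δ: Δ0=2, Δ1=-1
row 1: diag=6, rhs=-18; c'=1/3, d'=-3
back: M1=-3
M: M0=0, M1=-3, M2=0
seg 0: a=-4, c=M0/2=0, d=(M1−M0)/(6·1)=-1/2, b=Δ0−h0·(2M0+M1)/6=5/2
seg 1: a=-2, c=M1/2=-3/2, d=(M2−M1)/(6·2)=1/4, b=Δ1−h1·(2M1+M2)/6=1
t_q=2 → seg 1, τ=1; S=-2+1·τ+-3/2·τ²+1/4·τ³=-9/4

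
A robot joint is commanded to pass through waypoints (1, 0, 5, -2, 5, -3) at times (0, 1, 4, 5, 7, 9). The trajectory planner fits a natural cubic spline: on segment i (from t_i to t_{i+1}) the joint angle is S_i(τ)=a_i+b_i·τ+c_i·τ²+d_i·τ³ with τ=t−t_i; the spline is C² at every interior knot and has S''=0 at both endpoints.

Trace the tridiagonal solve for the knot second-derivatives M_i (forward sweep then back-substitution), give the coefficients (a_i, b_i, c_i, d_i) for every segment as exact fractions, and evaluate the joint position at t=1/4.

  seg 0: a=1 b=-14143/7068 c=0 d=7075/7068
  seg 1: a=0 b=3541/3534 c=7075/2356 d=-6553/7068
  seg 2: a=5 b=-42499/7068 c=-3146/589 d=30775/7068
  seg 3: a=-2 b=-12839/3534 c=18191/2356 d=-29365/14136
  seg 4: a=5 b=4106/1767 c=-5587/1178 d=5587/7068
S(1/4) = 77713/150784

Δ: Δ0=-1, Δ1=5/3, Δ2=-7, Δ3=7/2, Δ4=-4
row 1: diag=8, rhs=16; c'=3/8, d'=2
row 2: denom=8−3·3/8=55/8; d'=(-52−3·2)/(55/8)=-464/55
row 3: denom=6−1·8/55=322/55; d'=(63−1·-464/55)/(322/55)=3929/322
row 4: denom=8−2·55/161=1178/161; d'=(-45−2·3929/322)/(1178/161)=-5587/589
back: M4=-5587/589
back: M3=3929/322−55/161·-5587/589=18191/1178
back: M2=-464/55−8/55·18191/1178=-6292/589
back: M1=2−3/8·-6292/589=7075/1178
M: M0=0, M1=7075/1178, M2=-6292/589, M3=18191/1178, M4=-5587/589, M5=0
seg 0: a=1, c=M0/2=0, d=(M1−M0)/(6·1)=7075/7068, b=Δ0−h0·(2M0+M1)/6=-14143/7068
seg 1: a=0, c=M1/2=7075/2356, d=(M2−M1)/(6·3)=-6553/7068, b=Δ1−h1·(2M1+M2)/6=3541/3534
seg 2: a=5, c=M2/2=-3146/589, d=(M3−M2)/(6·1)=30775/7068, b=Δ2−h2·(2M2+M3)/6=-42499/7068
seg 3: a=-2, c=M3/2=18191/2356, d=(M4−M3)/(6·2)=-29365/14136, b=Δ3−h3·(2M3+M4)/6=-12839/3534
seg 4: a=5, c=M4/2=-5587/1178, d=(M5−M4)/(6·2)=5587/7068, b=Δ4−h4·(2M4+M5)/6=4106/1767
t_q=1/4 → seg 0, τ=1/4; S=1+-14143/7068·τ+0·τ²+7075/7068·τ³=77713/150784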